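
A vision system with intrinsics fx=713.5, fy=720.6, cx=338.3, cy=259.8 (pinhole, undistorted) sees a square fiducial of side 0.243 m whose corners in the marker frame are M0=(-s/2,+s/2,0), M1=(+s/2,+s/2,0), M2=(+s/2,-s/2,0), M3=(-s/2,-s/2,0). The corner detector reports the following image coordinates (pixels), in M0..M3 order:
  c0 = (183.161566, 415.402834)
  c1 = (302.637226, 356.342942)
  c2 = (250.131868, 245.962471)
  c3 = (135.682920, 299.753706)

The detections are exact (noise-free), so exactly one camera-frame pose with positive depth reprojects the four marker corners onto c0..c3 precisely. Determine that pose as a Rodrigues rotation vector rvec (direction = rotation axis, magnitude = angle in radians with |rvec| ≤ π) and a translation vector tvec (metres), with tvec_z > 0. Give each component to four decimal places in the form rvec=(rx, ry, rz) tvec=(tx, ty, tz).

Intrinsics K: fx=713.5, fy=720.6, cx=338.3, cy=259.8
Marker side s = 0.243 m; corners in marker frame (Z=0):
  M0 = (-0.1215, +0.1215, 0)
  M1 = (+0.1215, +0.1215, 0)
  M2 = (+0.1215, -0.1215, 0)
  M3 = (-0.1215, -0.1215, 0)
Detected image corners:
  c0 = (183.161566, 415.402834) px
  c1 = (302.637226, 356.342942) px
  c2 = (250.131868, 245.962471) px
  c3 = (135.682920, 299.753706) px
Planar DLT: solve 8×8 A·h = b for H (H[2,2]=1):
  H  [+499.65315 +159.34923 +217.86184]
  H  [-203.81641 +394.70391 +327.60829]
  H  [+0.08534 -0.21333 +1.00000]
B = K⁻¹H; ‖b₁‖=0.735527, ‖b₂‖=0.735527; λ = 2/(‖b₁‖+‖b₂‖) = 1.359569, sign → tz>0 ⇒ λ=+1.359569
r₁ = λ·B[:,0] = (+0.89708,-0.42637,+0.11602); r₂ = λ·B[:,1] = (+0.44116,+0.84927,-0.29004)
r₃ = r₁×r₂ = (+0.02514,+0.31137,+0.94995); SVD([r₁ r₂ r₃]) → R = UVᵀ:
  R  [+0.89708 +0.44116 +0.02514]
  R  [-0.42637 +0.84927 +0.31137]
  R  [+0.11602 -0.29004 +0.94995]
t = (-0.22949, +0.12794, +1.35957) m
tr R = 2.696296; θ = arccos((tr R − 1)/2) = 0.558316 rad = 31.989°
axis k = ((R−Rᵀ)₃₂, (R−Rᵀ)₁₃, (R−Rᵀ)₂₁) / (2 sinθ) = (-0.567634, -0.085779, -0.818800)
rvec = θ·k = (-0.316919, -0.047892, -0.457150)

rvec=(-0.3169, -0.0479, -0.4571) tvec=(-0.2295, 0.1279, 1.3596)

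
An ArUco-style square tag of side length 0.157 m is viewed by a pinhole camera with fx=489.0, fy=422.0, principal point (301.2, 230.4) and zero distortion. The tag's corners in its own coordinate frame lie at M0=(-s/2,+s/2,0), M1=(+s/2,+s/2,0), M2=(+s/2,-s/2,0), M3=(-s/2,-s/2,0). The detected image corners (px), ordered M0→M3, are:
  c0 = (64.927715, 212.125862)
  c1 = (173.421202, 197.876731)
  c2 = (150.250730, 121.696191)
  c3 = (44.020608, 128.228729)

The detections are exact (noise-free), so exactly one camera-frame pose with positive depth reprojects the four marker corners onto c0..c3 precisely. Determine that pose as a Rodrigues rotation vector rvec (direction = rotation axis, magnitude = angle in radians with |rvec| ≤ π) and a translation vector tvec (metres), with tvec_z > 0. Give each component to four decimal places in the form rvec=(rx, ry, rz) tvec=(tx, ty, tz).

Intrinsics K: fx=489.0, fy=422.0, cx=301.2, cy=230.4
Marker side s = 0.157 m; corners in marker frame (Z=0):
  M0 = (-0.0785, +0.0785, 0)
  M1 = (+0.0785, +0.0785, 0)
  M2 = (+0.0785, -0.0785, 0)
  M3 = (-0.0785, -0.0785, 0)
Detected image corners:
  c0 = (64.927715, 212.125862) px
  c1 = (173.421202, 197.876731) px
  c2 = (150.250730, 121.696191) px
  c3 = (44.020608, 128.228729) px
Planar DLT: solve 8×8 A·h = b for H (H[2,2]=1):
  H  [+746.54511 +113.27774 +110.38470]
  H  [+30.18647 +466.84487 +163.94824]
  H  [+0.58116 -0.25358 +1.00000]
B = K⁻¹H; ‖b₁‖=1.328169, ‖b₂‖=1.328169; λ = 2/(‖b₁‖+‖b₂‖) = 0.752916, sign → tz>0 ⇒ λ=+0.752916
r₁ = λ·B[:,0] = (+0.87994,-0.18504,+0.43757); r₂ = λ·B[:,1] = (+0.29201,+0.93716,-0.19092)
r₃ = r₁×r₂ = (-0.37474,+0.29577,+0.87868); SVD([r₁ r₂ r₃]) → R = UVᵀ:
  R  [+0.87994 +0.29201 -0.37474]
  R  [-0.18504 +0.93716 +0.29577]
  R  [+0.43757 -0.19092 +0.87868]
t = (-0.29380, -0.11856, +0.75292) m
tr R = 2.695790; θ = arccos((tr R − 1)/2) = 0.558794 rad = 32.017°
axis k = ((R−Rᵀ)₃₂, (R−Rᵀ)₁₃, (R−Rᵀ)₂₁) / (2 sinθ) = (-0.459005, -0.766090, -0.449911)
rvec = θ·k = (-0.256489, -0.428087, -0.251408)

rvec=(-0.2565, -0.4281, -0.2514) tvec=(-0.2938, -0.1186, 0.7529)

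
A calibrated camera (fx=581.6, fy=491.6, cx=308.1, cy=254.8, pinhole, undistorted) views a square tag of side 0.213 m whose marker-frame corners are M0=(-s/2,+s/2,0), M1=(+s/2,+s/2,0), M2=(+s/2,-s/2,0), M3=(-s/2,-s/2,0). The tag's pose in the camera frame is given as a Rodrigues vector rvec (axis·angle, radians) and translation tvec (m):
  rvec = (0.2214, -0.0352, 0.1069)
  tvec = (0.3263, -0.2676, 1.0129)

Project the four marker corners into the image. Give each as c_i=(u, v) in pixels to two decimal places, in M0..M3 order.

c0=(425.87, 171.29) c1=(543.00, 182.34) c2=(567.59, 76.86) c3=(445.20, 64.23)

Intrinsics K: fx=581.6, fy=491.6, cx=308.1, cy=254.8
Marker side s = 0.213 m; corners in marker frame (Z=0):
  M0 = (-0.1065, +0.1065, 0)
  M1 = (+0.1065, +0.1065, 0)
  M2 = (+0.1065, -0.1065, 0)
  M3 = (-0.1065, -0.1065, 0)
rvec = (0.2214, -0.0352, 0.1069), |rvec| = θ = 0.24836 rad = 14.230°
Rodrigues: sinθ=0.24582, 1−cosθ=0.03068; R = I + sinθ·[k]× + (1−cosθ)·[k]×²:
    [+0.99370 -0.10968 -0.02307]
    [+0.10193 +0.96993 -0.22100]
    [+0.04661 +0.21726 +0.97500]
t = (0.3263, -0.2676, 1.0129) m
M0: Pc = R·M0+t = (+0.20879, -0.17516, +1.03107); u = 581.6·(+0.20879)/1.03107 + 308.1 = 425.8726, v = 491.6·(-0.17516)/1.03107 + 254.8 = 171.2876
M1: Pc = R·M1+t = (+0.42045, -0.15345, +1.04100); u = 581.6·(+0.42045)/1.04100 + 308.1 = 543.0010, v = 491.6·(-0.15345)/1.04100 + 254.8 = 182.3367
M2: Pc = R·M2+t = (+0.44381, -0.36004, +0.99473); u = 581.6·(+0.44381)/0.99473 + 308.1 = 567.5884, v = 491.6·(-0.36004)/0.99473 + 254.8 = 76.8647
M3: Pc = R·M3+t = (+0.23215, -0.38175, +0.98480); u = 581.6·(+0.23215)/0.98480 + 308.1 = 445.2039, v = 491.6·(-0.38175)/0.98480 + 254.8 = 64.2331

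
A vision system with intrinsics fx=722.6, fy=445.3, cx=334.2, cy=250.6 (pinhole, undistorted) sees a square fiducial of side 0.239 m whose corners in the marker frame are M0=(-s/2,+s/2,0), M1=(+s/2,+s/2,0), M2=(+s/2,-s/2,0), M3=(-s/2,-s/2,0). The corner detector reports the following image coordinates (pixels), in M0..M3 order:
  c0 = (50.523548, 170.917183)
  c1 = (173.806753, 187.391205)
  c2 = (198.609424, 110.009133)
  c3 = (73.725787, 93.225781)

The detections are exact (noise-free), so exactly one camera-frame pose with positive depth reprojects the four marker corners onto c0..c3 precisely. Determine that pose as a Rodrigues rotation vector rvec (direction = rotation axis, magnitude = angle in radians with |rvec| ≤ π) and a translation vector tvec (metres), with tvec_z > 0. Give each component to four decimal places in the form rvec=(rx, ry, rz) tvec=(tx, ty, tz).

Intrinsics K: fx=722.6, fy=445.3, cx=334.2, cy=250.6
Marker side s = 0.239 m; corners in marker frame (Z=0):
  M0 = (-0.1195, +0.1195, 0)
  M1 = (+0.1195, +0.1195, 0)
  M2 = (+0.1195, -0.1195, 0)
  M3 = (-0.1195, -0.1195, 0)
Detected image corners:
  c0 = (50.523548, 170.917183) px
  c1 = (173.806753, 187.391205) px
  c2 = (198.609424, 110.009133) px
  c3 = (73.725787, 93.225781) px
Planar DLT: solve 8×8 A·h = b for H (H[2,2]=1):
  H  [+519.76575 -93.61176 +124.12406]
  H  [+70.26179 +332.13073 +140.64513]
  H  [+0.00491 +0.05492 +1.00000]
B = K⁻¹H; ‖b₁‖=0.733609, ‖b₂‖=0.733609; λ = 2/(‖b₁‖+‖b₂‖) = 1.363124, sign → tz>0 ⇒ λ=+1.363124
r₁ = λ·B[:,0] = (+0.97740,+0.21131,+0.00670); r₂ = λ·B[:,1] = (-0.21121,+0.97457,+0.07486)
r₃ = r₁×r₂ = (+0.00929,-0.07458,+0.99717); SVD([r₁ r₂ r₃]) → R = UVᵀ:
  R  [+0.97740 -0.21121 +0.00929]
  R  [+0.21131 +0.97457 -0.07458]
  R  [+0.00670 +0.07486 +0.99717]
t = (-0.39629, -0.33659, +1.36312) m
tr R = 2.949137; θ = arccos((tr R − 1)/2) = 0.226009 rad = 12.949°
axis k = ((R−Rᵀ)₃₂, (R−Rᵀ)₁₃, (R−Rᵀ)₂₁) / (2 sinθ) = (+0.333440, +0.005780, +0.942754)
rvec = θ·k = (+0.075361, +0.001306, +0.213071)

rvec=(0.0754, 0.0013, 0.2131) tvec=(-0.3963, -0.3366, 1.3631)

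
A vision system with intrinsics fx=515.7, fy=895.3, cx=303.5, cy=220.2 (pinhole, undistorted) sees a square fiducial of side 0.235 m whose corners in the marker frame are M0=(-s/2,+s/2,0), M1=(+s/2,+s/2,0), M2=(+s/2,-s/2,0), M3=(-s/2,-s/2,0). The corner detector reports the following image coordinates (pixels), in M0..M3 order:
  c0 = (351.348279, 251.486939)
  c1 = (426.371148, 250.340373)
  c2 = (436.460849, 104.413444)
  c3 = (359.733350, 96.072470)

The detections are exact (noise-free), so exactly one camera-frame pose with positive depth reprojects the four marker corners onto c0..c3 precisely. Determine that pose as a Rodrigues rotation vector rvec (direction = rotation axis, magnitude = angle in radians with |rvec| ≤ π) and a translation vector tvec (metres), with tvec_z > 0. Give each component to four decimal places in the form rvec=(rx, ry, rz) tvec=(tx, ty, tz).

rvec=(0.1901, -0.3737, 0.0411) tvec=(0.2445, -0.0671, 1.3840)

Intrinsics K: fx=515.7, fy=895.3, cx=303.5, cy=220.2
Marker side s = 0.235 m; corners in marker frame (Z=0):
  M0 = (-0.1175, +0.1175, 0)
  M1 = (+0.1175, +0.1175, 0)
  M2 = (+0.1175, -0.1175, 0)
  M3 = (-0.1175, -0.1175, 0)
Detected image corners:
  c0 = (351.348279, 251.486939) px
  c1 = (426.371148, 250.340373) px
  c2 = (436.460849, 104.413444) px
  c3 = (359.733350, 96.072470) px
Planar DLT: solve 8×8 A·h = b for H (H[2,2]=1):
  H  [+427.05090 +10.88573 +394.58986]
  H  [+61.51462 +662.97148 +176.76601]
  H  [+0.26490 +0.12785 +1.00000]
B = K⁻¹H; ‖b₁‖=0.722522, ‖b₂‖=0.722522; λ = 2/(‖b₁‖+‖b₂‖) = 1.384041, sign → tz>0 ⇒ λ=+1.384041
r₁ = λ·B[:,0] = (+0.93035,+0.00492,+0.36663); r₂ = λ·B[:,1] = (-0.07492,+0.98136,+0.17695)
r₃ = r₁×r₂ = (-0.35893,-0.19210,+0.91338); SVD([r₁ r₂ r₃]) → R = UVᵀ:
  R  [+0.93035 -0.07492 -0.35893]
  R  [+0.00492 +0.98136 -0.19210]
  R  [+0.36663 +0.17695 +0.91338]
t = (+0.24447, -0.06714, +1.38404) m
tr R = 2.825100; θ = arccos((tr R − 1)/2) = 0.421319 rad = 24.140°
axis k = ((R−Rᵀ)₃₂, (R−Rᵀ)₁₃, (R−Rᵀ)₂₁) / (2 sinθ) = (+0.451197, -0.887069, +0.097619)
rvec = θ·k = (+0.190098, -0.373739, +0.041129)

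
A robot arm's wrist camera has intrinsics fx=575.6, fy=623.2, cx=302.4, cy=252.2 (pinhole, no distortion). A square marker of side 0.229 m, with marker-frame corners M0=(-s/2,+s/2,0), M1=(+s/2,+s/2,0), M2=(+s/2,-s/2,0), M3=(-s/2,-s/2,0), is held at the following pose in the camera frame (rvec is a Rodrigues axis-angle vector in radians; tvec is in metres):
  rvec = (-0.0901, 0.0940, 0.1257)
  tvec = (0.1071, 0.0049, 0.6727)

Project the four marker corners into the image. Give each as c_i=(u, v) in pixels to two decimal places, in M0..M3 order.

c0=(284.66, 348.48) c1=(483.79, 378.29) c2=(504.00, 164.51) c3=(309.71, 142.53)

Intrinsics K: fx=575.6, fy=623.2, cx=302.4, cy=252.2
Marker side s = 0.229 m; corners in marker frame (Z=0):
  M0 = (-0.1145, +0.1145, 0)
  M1 = (+0.1145, +0.1145, 0)
  M2 = (+0.1145, -0.1145, 0)
  M3 = (-0.1145, -0.1145, 0)
rvec = (-0.0901, 0.0940, 0.1257), |rvec| = θ = 0.18098 rad = 10.370°
Rodrigues: sinθ=0.18000, 1−cosθ=0.01633; R = I + sinθ·[k]× + (1−cosθ)·[k]×²:
    [+0.98772 -0.12924 +0.08784]
    [+0.12079 +0.98807 +0.09550]
    [-0.09914 -0.08372 +0.99155]
t = (0.1071, 0.0049, 0.6727) m
M0: Pc = R·M0+t = (-0.02079, +0.10420, +0.67447); u = 575.6·(-0.02079)/0.67447 + 302.4 = 284.6565, v = 623.2·(+0.10420)/0.67447 + 252.2 = 348.4833
M1: Pc = R·M1+t = (+0.20540, +0.13187, +0.65176); u = 575.6·(+0.20540)/0.65176 + 302.4 = 483.7936, v = 623.2·(+0.13187)/0.65176 + 252.2 = 378.2861
M2: Pc = R·M2+t = (+0.23499, -0.09440, +0.67093); u = 575.6·(+0.23499)/0.67093 + 302.4 = 504.0007, v = 623.2·(-0.09440)/0.67093 + 252.2 = 164.5128
M3: Pc = R·M3+t = (+0.00880, -0.12207, +0.69364); u = 575.6·(+0.00880)/0.69364 + 302.4 = 309.7061, v = 623.2·(-0.12207)/0.69364 + 252.2 = 142.5303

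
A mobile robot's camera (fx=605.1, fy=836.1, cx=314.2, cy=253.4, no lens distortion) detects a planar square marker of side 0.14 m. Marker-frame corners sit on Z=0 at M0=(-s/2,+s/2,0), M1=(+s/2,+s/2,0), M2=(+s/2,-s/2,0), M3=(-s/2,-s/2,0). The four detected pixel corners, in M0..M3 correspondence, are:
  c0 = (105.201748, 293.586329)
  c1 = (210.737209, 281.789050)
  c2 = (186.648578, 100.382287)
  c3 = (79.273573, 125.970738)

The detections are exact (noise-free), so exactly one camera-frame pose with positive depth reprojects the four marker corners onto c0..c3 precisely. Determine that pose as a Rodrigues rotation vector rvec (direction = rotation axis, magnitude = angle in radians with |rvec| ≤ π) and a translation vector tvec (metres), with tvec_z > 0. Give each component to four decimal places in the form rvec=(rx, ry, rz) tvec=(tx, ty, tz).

Intrinsics K: fx=605.1, fy=836.1, cx=314.2, cy=253.4
Marker side s = 0.14 m; corners in marker frame (Z=0):
  M0 = (-0.0700, +0.0700, 0)
  M1 = (+0.0700, +0.0700, 0)
  M2 = (+0.0700, -0.0700, 0)
  M3 = (-0.0700, -0.0700, 0)
Detected image corners:
  c0 = (105.201748, 293.586329) px
  c1 = (210.737209, 281.789050) px
  c2 = (186.648578, 100.382287) px
  c3 = (79.273573, 125.970738) px
Planar DLT: solve 8×8 A·h = b for H (H[2,2]=1):
  H  [+682.05870 +215.20892 +143.68034]
  H  [-240.43762 +1294.71265 +202.30937]
  H  [-0.53773 +0.24975 +1.00000]
B = K⁻¹H; ‖b₁‖=1.510841, ‖b₂‖=1.510841; λ = 2/(‖b₁‖+‖b₂‖) = 0.661883, sign → tz>0 ⇒ λ=+0.661883
r₁ = λ·B[:,0] = (+0.93087,-0.08247,-0.35591); r₂ = λ·B[:,1] = (+0.14957,+0.97483,+0.16531)
r₃ = r₁×r₂ = (+0.33332,-0.20711,+0.91978); SVD([r₁ r₂ r₃]) → R = UVᵀ:
  R  [+0.93087 +0.14957 +0.33332]
  R  [-0.08247 +0.97483 -0.20711]
  R  [-0.35591 +0.16531 +0.91978]
t = (-0.18652, -0.04044, +0.66188) m
tr R = 2.825490; θ = arccos((tr R − 1)/2) = 0.420843 rad = 24.113°
axis k = ((R−Rᵀ)₃₂, (R−Rᵀ)₁₃, (R−Rᵀ)₂₁) / (2 sinθ) = (+0.455803, +0.843559, -0.283992)
rvec = θ·k = (+0.191822, +0.355006, -0.119516)

rvec=(0.1918, 0.3550, -0.1195) tvec=(-0.1865, -0.0404, 0.6619)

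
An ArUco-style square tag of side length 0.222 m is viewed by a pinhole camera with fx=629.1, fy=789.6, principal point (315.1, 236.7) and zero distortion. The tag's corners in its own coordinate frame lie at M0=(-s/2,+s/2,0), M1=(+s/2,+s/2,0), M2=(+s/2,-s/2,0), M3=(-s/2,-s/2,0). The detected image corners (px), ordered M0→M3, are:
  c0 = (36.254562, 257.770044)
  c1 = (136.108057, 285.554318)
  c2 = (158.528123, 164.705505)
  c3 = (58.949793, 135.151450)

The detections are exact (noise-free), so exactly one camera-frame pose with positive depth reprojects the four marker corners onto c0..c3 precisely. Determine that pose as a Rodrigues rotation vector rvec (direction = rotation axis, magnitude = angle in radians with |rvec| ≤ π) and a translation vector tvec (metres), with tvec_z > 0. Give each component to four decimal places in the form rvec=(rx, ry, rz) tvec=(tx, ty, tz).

rvec=(0.0136, -0.0905, 0.2293) tvec=(-0.4844, -0.0458, 1.4024)

Intrinsics K: fx=629.1, fy=789.6, cx=315.1, cy=236.7
Marker side s = 0.222 m; corners in marker frame (Z=0):
  M0 = (-0.1110, +0.1110, 0)
  M1 = (+0.1110, +0.1110, 0)
  M2 = (+0.1110, -0.1110, 0)
  M3 = (-0.1110, -0.1110, 0)
Detected image corners:
  c0 = (36.254562, 257.770044) px
  c1 = (136.108057, 285.554318) px
  c2 = (158.528123, 164.705505) px
  c3 = (58.949793, 135.151450) px
Planar DLT: solve 8×8 A·h = b for H (H[2,2]=1):
  H  [+455.50136 -101.38594 +97.81677]
  H  [+142.83137 +548.79845 +210.91397]
  H  [+0.06495 +0.00226 +1.00000]
B = K⁻¹H; ‖b₁‖=0.713073, ‖b₂‖=0.713073; λ = 2/(‖b₁‖+‖b₂‖) = 1.402381, sign → tz>0 ⇒ λ=+1.402381
r₁ = λ·B[:,0] = (+0.96977,+0.22637,+0.09109); r₂ = λ·B[:,1] = (-0.22760,+0.97375,+0.00317)
r₃ = r₁×r₂ = (-0.08798,-0.02381,+0.99584); SVD([r₁ r₂ r₃]) → R = UVᵀ:
  R  [+0.96977 -0.22760 -0.08798]
  R  [+0.22637 +0.97375 -0.02381]
  R  [+0.09109 +0.00317 +0.99584]
t = (-0.48436, -0.04580, +1.40238) m
tr R = 2.939360; θ = arccos((tr R − 1)/2) = 0.246878 rad = 14.145°
axis k = ((R−Rᵀ)₃₂, (R−Rᵀ)₁₃, (R−Rᵀ)₂₁) / (2 sinθ) = (+0.055212, -0.366380, +0.928826)
rvec = θ·k = (+0.013631, -0.090451, +0.229307)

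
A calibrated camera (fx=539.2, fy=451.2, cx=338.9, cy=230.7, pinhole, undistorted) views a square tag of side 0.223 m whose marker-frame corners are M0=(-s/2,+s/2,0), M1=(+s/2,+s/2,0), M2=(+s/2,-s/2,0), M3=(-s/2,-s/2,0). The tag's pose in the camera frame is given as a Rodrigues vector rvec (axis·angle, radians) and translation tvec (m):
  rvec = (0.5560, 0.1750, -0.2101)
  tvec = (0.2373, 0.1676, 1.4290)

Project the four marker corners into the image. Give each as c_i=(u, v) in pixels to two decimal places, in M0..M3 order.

Intrinsics K: fx=539.2, fy=451.2, cx=338.9, cy=230.7
Marker side s = 0.223 m; corners in marker frame (Z=0):
  M0 = (-0.1115, +0.1115, 0)
  M1 = (+0.1115, +0.1115, 0)
  M2 = (+0.1115, -0.1115, 0)
  M3 = (-0.1115, -0.1115, 0)
rvec = (0.5560, 0.1750, -0.2101), |rvec| = θ = 0.61960 rad = 35.500°
Rodrigues: sinθ=0.58071, 1−cosθ=0.18589; R = I + sinθ·[k]× + (1−cosθ)·[k]×²:
    [+0.96380 +0.24403 +0.10745]
    [-0.14980 +0.82894 -0.53890]
    [-0.22058 +0.50330 +0.83549]
t = (0.2373, 0.1676, 1.4290) m
M0: Pc = R·M0+t = (+0.15705, +0.27673, +1.50971); u = 539.2·(+0.15705)/1.50971 + 338.9 = 394.9895, v = 451.2·(+0.27673)/1.50971 + 230.7 = 313.4047
M1: Pc = R·M1+t = (+0.37197, +0.24332, +1.46052); u = 539.2·(+0.37197)/1.46052 + 338.9 = 476.2258, v = 451.2·(+0.24332)/1.46052 + 230.7 = 305.8702
M2: Pc = R·M2+t = (+0.31755, +0.05847, +1.34829); u = 539.2·(+0.31755)/1.34829 + 338.9 = 465.8947, v = 451.2·(+0.05847)/1.34829 + 230.7 = 250.2670
M3: Pc = R·M3+t = (+0.10263, +0.09188, +1.39748); u = 539.2·(+0.10263)/1.39748 + 338.9 = 378.4977, v = 451.2·(+0.09188)/1.39748 + 230.7 = 260.3637

c0=(394.99, 313.40) c1=(476.23, 305.87) c2=(465.89, 250.27) c3=(378.50, 260.36)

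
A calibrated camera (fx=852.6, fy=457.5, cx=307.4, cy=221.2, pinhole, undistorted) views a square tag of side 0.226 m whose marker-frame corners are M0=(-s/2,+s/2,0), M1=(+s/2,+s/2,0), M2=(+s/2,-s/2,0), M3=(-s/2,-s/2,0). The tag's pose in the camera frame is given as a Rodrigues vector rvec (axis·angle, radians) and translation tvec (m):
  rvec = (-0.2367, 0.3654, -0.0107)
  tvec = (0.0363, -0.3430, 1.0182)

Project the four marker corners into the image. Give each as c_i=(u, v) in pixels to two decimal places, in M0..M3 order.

Intrinsics K: fx=852.6, fy=457.5, cx=307.4, cy=221.2
Marker side s = 0.226 m; corners in marker frame (Z=0):
  M0 = (-0.1130, +0.1130, 0)
  M1 = (+0.1130, +0.1130, 0)
  M2 = (+0.1130, -0.1130, 0)
  M3 = (-0.1130, -0.1130, 0)
rvec = (-0.2367, 0.3654, -0.0107), |rvec| = θ = 0.43550 rad = 24.952°
Rodrigues: sinθ=0.42186, 1−cosθ=0.09334; R = I + sinθ·[k]× + (1−cosθ)·[k]×²:
    [+0.93423 -0.03220 +0.35521]
    [-0.05293 +0.97237 +0.22736]
    [-0.35271 -0.23121 +0.90672]
t = (0.0363, -0.3430, 1.0182) m
M0: Pc = R·M0+t = (-0.07291, -0.22714, +1.03193); u = 852.6·(-0.07291)/1.03193 + 307.4 = 247.1628, v = 457.5·(-0.22714)/1.03193 + 221.2 = 120.4983
M1: Pc = R·M1+t = (+0.13823, -0.23910, +0.95222); u = 852.6·(+0.13823)/0.95222 + 307.4 = 431.1687, v = 457.5·(-0.23910)/0.95222 + 221.2 = 106.3209
M2: Pc = R·M2+t = (+0.14551, -0.45886, +1.00447); u = 852.6·(+0.14551)/1.00447 + 307.4 = 430.9072, v = 457.5·(-0.45886)/1.00447 + 221.2 = 12.2063
M3: Pc = R·M3+t = (-0.06563, -0.44690, +1.08418); u = 852.6·(-0.06563)/1.08418 + 307.4 = 255.7889, v = 457.5·(-0.44690)/1.08418 + 221.2 = 32.6201

c0=(247.16, 120.50) c1=(431.17, 106.32) c2=(430.91, 12.21) c3=(255.79, 32.62)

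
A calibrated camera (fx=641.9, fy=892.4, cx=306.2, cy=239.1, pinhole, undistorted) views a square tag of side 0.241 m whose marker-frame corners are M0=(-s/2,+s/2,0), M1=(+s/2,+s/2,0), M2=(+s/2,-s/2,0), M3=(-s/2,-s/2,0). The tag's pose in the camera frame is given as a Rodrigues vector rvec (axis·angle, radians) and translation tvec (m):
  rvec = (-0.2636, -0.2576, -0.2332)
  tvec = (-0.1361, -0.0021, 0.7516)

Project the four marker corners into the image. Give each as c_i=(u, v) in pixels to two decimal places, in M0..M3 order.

c0=(103.42, 412.55) c1=(313.38, 342.53) c2=(263.54, 87.04) c3=(64.39, 128.84)

Intrinsics K: fx=641.9, fy=892.4, cx=306.2, cy=239.1
Marker side s = 0.241 m; corners in marker frame (Z=0):
  M0 = (-0.1205, +0.1205, 0)
  M1 = (+0.1205, +0.1205, 0)
  M2 = (+0.1205, -0.1205, 0)
  M3 = (-0.1205, -0.1205, 0)
rvec = (-0.2636, -0.2576, -0.2332), |rvec| = θ = 0.43615 rad = 24.989°
Rodrigues: sinθ=0.42245, 1−cosθ=0.09361; R = I + sinθ·[k]× + (1−cosθ)·[k]×²:
    [+0.94058 +0.25929 -0.21926]
    [-0.19246 +0.93904 +0.28488]
    [+0.27976 -0.22576 +0.93315]
t = (-0.1361, -0.0021, 0.7516) m
M0: Pc = R·M0+t = (-0.21820, +0.13425, +0.69068); u = 641.9·(-0.21820)/0.69068 + 306.2 = 103.4165, v = 892.4·(+0.13425)/0.69068 + 239.1 = 412.5526
M1: Pc = R·M1+t = (+0.00848, +0.08786, +0.75811); u = 641.9·(+0.00848)/0.75811 + 306.2 = 313.3843, v = 892.4·(+0.08786)/0.75811 + 239.1 = 342.5274
M2: Pc = R·M2+t = (-0.05400, -0.13845, +0.81252); u = 641.9·(-0.05400)/0.81252 + 306.2 = 263.5353, v = 892.4·(-0.13845)/0.81252 + 239.1 = 87.0423
M3: Pc = R·M3+t = (-0.28068, -0.09206, +0.74509); u = 641.9·(-0.28068)/0.74509 + 306.2 = 64.3890, v = 892.4·(-0.09206)/0.74509 + 239.1 = 128.8356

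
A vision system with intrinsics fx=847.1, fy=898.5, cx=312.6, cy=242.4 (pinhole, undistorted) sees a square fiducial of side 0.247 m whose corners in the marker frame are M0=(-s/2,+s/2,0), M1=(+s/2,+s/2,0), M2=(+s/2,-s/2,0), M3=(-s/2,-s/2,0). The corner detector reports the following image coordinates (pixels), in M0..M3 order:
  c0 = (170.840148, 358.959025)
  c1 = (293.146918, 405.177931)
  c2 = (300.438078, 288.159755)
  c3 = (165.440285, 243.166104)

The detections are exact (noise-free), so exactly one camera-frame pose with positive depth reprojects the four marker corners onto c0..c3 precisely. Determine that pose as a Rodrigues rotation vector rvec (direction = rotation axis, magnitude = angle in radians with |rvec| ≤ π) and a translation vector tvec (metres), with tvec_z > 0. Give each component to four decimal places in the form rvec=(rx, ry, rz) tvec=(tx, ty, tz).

rvec=(0.5965, 0.3720, 0.1819) tvec=(-0.1401, 0.1354, 1.4521)

Intrinsics K: fx=847.1, fy=898.5, cx=312.6, cy=242.4
Marker side s = 0.247 m; corners in marker frame (Z=0):
  M0 = (-0.1235, +0.1235, 0)
  M1 = (+0.1235, +0.1235, 0)
  M2 = (+0.1235, -0.1235, 0)
  M3 = (-0.1235, -0.1235, 0)
Detected image corners:
  c0 = (170.840148, 358.959025) px
  c1 = (293.146918, 405.177931) px
  c2 = (300.438078, 288.159755) px
  c3 = (165.440285, 243.166104) px
Planar DLT: solve 8×8 A·h = b for H (H[2,2]=1):
  H  [+473.44926 +89.30362 +230.86608]
  H  [+120.47101 +600.08840 +326.16690]
  H  [-0.19851 +0.39792 +1.00000]
B = K⁻¹H; ‖b₁‖=0.688654, ‖b₂‖=0.688654; λ = 2/(‖b₁‖+‖b₂‖) = 1.452109, sign → tz>0 ⇒ λ=+1.452109
r₁ = λ·B[:,0] = (+0.91797,+0.27247,-0.28826); r₂ = λ·B[:,1] = (-0.06014,+0.81395,+0.57782)
r₃ = r₁×r₂ = (+0.39207,-0.51308,+0.76356); SVD([r₁ r₂ r₃]) → R = UVᵀ:
  R  [+0.91797 -0.06014 +0.39207]
  R  [+0.27247 +0.81395 -0.51308]
  R  [-0.28826 +0.57782 +0.76356]
t = (-0.14011, +0.13538, +1.45211) m
tr R = 2.495478; θ = arccos((tr R − 1)/2) = 0.726146 rad = 41.605°
axis k = ((R−Rᵀ)₃₂, (R−Rᵀ)₁₃, (R−Rᵀ)₂₁) / (2 sinθ) = (+0.821471, +0.512303, +0.250463)
rvec = θ·k = (+0.596508, +0.372007, +0.181873)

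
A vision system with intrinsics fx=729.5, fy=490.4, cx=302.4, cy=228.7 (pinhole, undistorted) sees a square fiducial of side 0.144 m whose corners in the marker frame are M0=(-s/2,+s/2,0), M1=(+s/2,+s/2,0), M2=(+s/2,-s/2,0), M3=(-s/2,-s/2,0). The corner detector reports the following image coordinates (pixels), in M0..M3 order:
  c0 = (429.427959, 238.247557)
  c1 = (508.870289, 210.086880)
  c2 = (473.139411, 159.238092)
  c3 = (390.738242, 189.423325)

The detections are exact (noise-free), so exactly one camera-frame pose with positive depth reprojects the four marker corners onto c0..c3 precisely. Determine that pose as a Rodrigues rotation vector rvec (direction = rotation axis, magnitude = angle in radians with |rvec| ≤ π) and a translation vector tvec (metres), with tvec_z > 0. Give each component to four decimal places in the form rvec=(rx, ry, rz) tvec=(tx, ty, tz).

rvec=(0.3853, 0.0289, -0.5136) tvec=(0.2367, -0.0684, 1.1650)

Intrinsics K: fx=729.5, fy=490.4, cx=302.4, cy=228.7
Marker side s = 0.144 m; corners in marker frame (Z=0):
  M0 = (-0.0720, +0.0720, 0)
  M1 = (+0.0720, +0.0720, 0)
  M2 = (+0.0720, -0.0720, 0)
  M3 = (-0.0720, -0.0720, 0)
Detected image corners:
  c0 = (429.427959, 238.247557) px
  c1 = (508.870289, 210.086880) px
  c2 = (473.139411, 159.238092) px
  c3 = (390.738242, 189.423325) px
Planar DLT: solve 8×8 A·h = b for H (H[2,2]=1):
  H  [+514.35103 +394.67156 +450.64253]
  H  [-223.39121 +406.26196 +199.90173]
  H  [-0.10517 +0.30228 +1.00000]
B = K⁻¹H; ‖b₁‖=0.858366, ‖b₂‖=0.858366; λ = 2/(‖b₁‖+‖b₂‖) = 1.165004, sign → tz>0 ⇒ λ=+1.165004
r₁ = λ·B[:,0] = (+0.87220,-0.47356,-0.12252); r₂ = λ·B[:,1] = (+0.48431,+0.80090,+0.35215)
r₃ = r₁×r₂ = (-0.06864,-0.36649,+0.92789); SVD([r₁ r₂ r₃]) → R = UVᵀ:
  R  [+0.87220 +0.48431 -0.06864]
  R  [-0.47356 +0.80090 -0.36649]
  R  [-0.12252 +0.35215 +0.92789]
t = (+0.23674, -0.06841, +1.16500) m
tr R = 2.600985; θ = arccos((tr R − 1)/2) = 0.642680 rad = 36.823°
axis k = ((R−Rᵀ)₃₂, (R−Rᵀ)₁₃, (R−Rᵀ)₂₁) / (2 sinθ) = (+0.599522, +0.044949, -0.799095)
rvec = θ·k = (+0.385301, +0.028888, -0.513562)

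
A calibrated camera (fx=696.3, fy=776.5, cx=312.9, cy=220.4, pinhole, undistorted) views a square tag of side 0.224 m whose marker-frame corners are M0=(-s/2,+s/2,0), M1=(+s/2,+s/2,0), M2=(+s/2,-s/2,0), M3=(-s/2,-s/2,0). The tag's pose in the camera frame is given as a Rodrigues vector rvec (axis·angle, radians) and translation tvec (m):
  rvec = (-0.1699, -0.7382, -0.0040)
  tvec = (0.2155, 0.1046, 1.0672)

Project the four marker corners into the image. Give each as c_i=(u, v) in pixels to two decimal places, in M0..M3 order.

c0=(412.65, 386.66) c1=(501.97, 373.16) c2=(487.86, 220.69) c3=(399.47, 211.06)

Intrinsics K: fx=696.3, fy=776.5, cx=312.9, cy=220.4
Marker side s = 0.224 m; corners in marker frame (Z=0):
  M0 = (-0.1120, +0.1120, 0)
  M1 = (+0.1120, +0.1120, 0)
  M2 = (+0.1120, -0.1120, 0)
  M3 = (-0.1120, -0.1120, 0)
rvec = (-0.1699, -0.7382, -0.0040), |rvec| = θ = 0.75751 rad = 43.402°
Rodrigues: sinθ=0.68711, 1−cosθ=0.27345; R = I + sinθ·[k]× + (1−cosθ)·[k]×²:
    [+0.74031 +0.06340 -0.66928]
    [+0.05614 +0.98624 +0.15552]
    [+0.66992 -0.15270 +0.72656]
t = (0.2155, 0.1046, 1.0672) m
M0: Pc = R·M0+t = (+0.13969, +0.20877, +0.97507); u = 696.3·(+0.13969)/0.97507 + 312.9 = 412.6507, v = 776.5·(+0.20877)/0.97507 + 220.4 = 386.6560
M1: Pc = R·M1+t = (+0.30551, +0.22135, +1.12513); u = 696.3·(+0.30551)/1.12513 + 312.9 = 501.9716, v = 776.5·(+0.22135)/1.12513 + 220.4 = 373.1606
M2: Pc = R·M2+t = (+0.29131, +0.00043, +1.15933); u = 696.3·(+0.29131)/1.15933 + 312.9 = 487.8640, v = 776.5·(+0.00043)/1.15933 + 220.4 = 220.6875
M3: Pc = R·M3+t = (+0.12549, -0.01215, +1.00927); u = 696.3·(+0.12549)/1.00927 + 312.9 = 399.4728, v = 776.5·(-0.01215)/1.00927 + 220.4 = 211.0552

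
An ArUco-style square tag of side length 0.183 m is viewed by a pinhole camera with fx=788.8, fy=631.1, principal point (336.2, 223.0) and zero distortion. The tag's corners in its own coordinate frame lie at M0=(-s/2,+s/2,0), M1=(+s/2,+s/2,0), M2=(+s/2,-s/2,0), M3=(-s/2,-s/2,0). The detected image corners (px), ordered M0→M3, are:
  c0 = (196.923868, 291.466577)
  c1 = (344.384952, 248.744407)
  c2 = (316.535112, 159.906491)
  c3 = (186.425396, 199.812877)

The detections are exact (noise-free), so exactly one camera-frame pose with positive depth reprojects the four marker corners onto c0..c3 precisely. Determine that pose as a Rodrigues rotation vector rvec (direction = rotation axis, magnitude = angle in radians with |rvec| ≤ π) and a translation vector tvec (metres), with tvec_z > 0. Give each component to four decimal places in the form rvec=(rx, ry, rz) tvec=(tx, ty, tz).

Intrinsics K: fx=788.8, fy=631.1, cx=336.2, cy=223.0
Marker side s = 0.183 m; corners in marker frame (Z=0):
  M0 = (-0.0915, +0.0915, 0)
  M1 = (+0.0915, +0.0915, 0)
  M2 = (+0.0915, -0.0915, 0)
  M3 = (-0.0915, -0.0915, 0)
Detected image corners:
  c0 = (196.923868, 291.466577) px
  c1 = (344.384952, 248.744407) px
  c2 = (316.535112, 159.906491) px
  c3 = (186.425396, 199.812877) px
Planar DLT: solve 8×8 A·h = b for H (H[2,2]=1):
  H  [+720.57617 -69.33519 +259.63470]
  H  [-255.39568 +343.69463 +222.49111]
  H  [-0.13380 -0.66470 +1.00000]
B = K⁻¹H; ‖b₁‖=1.042872, ‖b₂‖=1.042872; λ = 2/(‖b₁‖+‖b₂‖) = 0.958890, sign → tz>0 ⇒ λ=+0.958890
r₁ = λ·B[:,0] = (+0.93064,-0.34271,-0.12830); r₂ = λ·B[:,1] = (+0.18737,+0.74743,-0.63737)
r₃ = r₁×r₂ = (+0.31433,+0.56913,+0.75980); SVD([r₁ r₂ r₃]) → R = UVᵀ:
  R  [+0.93064 +0.18737 +0.31433]
  R  [-0.34271 +0.74743 +0.56913]
  R  [-0.12830 -0.63737 +0.75980]
t = (-0.09308, -0.00077, +0.95889) m
tr R = 2.437861; θ = arccos((tr R − 1)/2) = 0.768534 rad = 44.034°
axis k = ((R−Rᵀ)₃₂, (R−Rᵀ)₁₃, (R−Rᵀ)₂₁) / (2 sinθ) = (-0.867884, +0.318401, -0.381312)
rvec = θ·k = (-0.666998, +0.244702, -0.293051)

rvec=(-0.6670, 0.2447, -0.2931) tvec=(-0.0931, -0.0008, 0.9589)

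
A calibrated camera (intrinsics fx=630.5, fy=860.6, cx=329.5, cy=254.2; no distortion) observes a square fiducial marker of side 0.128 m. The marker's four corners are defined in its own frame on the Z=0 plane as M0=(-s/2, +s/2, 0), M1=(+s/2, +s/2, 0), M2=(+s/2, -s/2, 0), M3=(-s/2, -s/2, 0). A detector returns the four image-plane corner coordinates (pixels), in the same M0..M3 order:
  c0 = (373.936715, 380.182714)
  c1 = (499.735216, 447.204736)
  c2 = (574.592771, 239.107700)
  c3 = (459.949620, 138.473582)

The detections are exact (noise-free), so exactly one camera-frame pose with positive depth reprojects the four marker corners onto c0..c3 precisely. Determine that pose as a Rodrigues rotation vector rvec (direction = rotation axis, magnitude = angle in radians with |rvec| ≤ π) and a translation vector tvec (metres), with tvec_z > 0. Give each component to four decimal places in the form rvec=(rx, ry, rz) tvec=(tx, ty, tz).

rvec=(0.1394, -0.5214, 0.4334) tvec=(0.1067, 0.0260, 0.4429)

Intrinsics K: fx=630.5, fy=860.6, cx=329.5, cy=254.2
Marker side s = 0.128 m; corners in marker frame (Z=0):
  M0 = (-0.0640, +0.0640, 0)
  M1 = (+0.0640, +0.0640, 0)
  M2 = (+0.0640, -0.0640, 0)
  M3 = (-0.0640, -0.0640, 0)
Detected image corners:
  c0 = (373.936715, 380.182714) px
  c1 = (499.735216, 447.204736) px
  c2 = (574.592771, 239.107700) px
  c3 = (459.949620, 138.473582) px
Planar DLT: solve 8×8 A·h = b for H (H[2,2]=1):
  H  [+1488.34601 -603.70722 +481.36489]
  H  [+1001.19911 +1760.95124 +304.65332]
  H  [+1.15080 +0.04503 +1.00000]
B = K⁻¹H; ‖b₁‖=2.257676, ‖b₂‖=2.257676; λ = 2/(‖b₁‖+‖b₂‖) = 0.442933, sign → tz>0 ⇒ λ=+0.442933
r₁ = λ·B[:,0] = (+0.77919,+0.36474,+0.50973); r₂ = λ·B[:,1] = (-0.43454,+0.90043,+0.01995)
r₃ = r₁×r₂ = (-0.45170,-0.23704,+0.86010); SVD([r₁ r₂ r₃]) → R = UVᵀ:
  R  [+0.77919 -0.43454 -0.45170]
  R  [+0.36474 +0.90043 -0.23704]
  R  [+0.50973 +0.01995 +0.86010]
t = (+0.10669, +0.02597, +0.44293) m
tr R = 2.539732; θ = arccos((tr R − 1)/2) = 0.692165 rad = 39.658°
axis k = ((R−Rᵀ)₃₂, (R−Rᵀ)₁₃, (R−Rᵀ)₂₁) / (2 sinθ) = (+0.201334, -0.753230, +0.626186)
rvec = θ·k = (+0.139356, -0.521360, +0.433424)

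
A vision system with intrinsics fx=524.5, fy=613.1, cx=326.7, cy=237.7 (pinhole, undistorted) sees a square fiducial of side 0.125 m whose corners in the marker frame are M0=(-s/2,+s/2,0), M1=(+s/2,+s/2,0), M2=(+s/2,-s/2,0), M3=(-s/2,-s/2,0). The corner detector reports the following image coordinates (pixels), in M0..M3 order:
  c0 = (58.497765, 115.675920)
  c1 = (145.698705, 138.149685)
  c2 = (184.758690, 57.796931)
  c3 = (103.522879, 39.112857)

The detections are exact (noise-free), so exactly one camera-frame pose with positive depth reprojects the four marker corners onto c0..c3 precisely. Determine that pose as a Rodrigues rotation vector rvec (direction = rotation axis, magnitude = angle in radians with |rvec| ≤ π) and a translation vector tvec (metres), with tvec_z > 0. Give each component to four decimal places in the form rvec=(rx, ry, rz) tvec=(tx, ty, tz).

Intrinsics K: fx=524.5, fy=613.1, cx=326.7, cy=237.7
Marker side s = 0.125 m; corners in marker frame (Z=0):
  M0 = (-0.0625, +0.0625, 0)
  M1 = (+0.0625, +0.0625, 0)
  M2 = (+0.0625, -0.0625, 0)
  M3 = (-0.0625, -0.0625, 0)
Detected image corners:
  c0 = (58.497765, 115.675920) px
  c1 = (145.698705, 138.149685) px
  c2 = (184.758690, 57.796931) px
  c3 = (103.522879, 39.112857) px
Planar DLT: solve 8×8 A·h = b for H (H[2,2]=1):
  H  [+646.85807 -419.34092 +123.44850]
  H  [+145.55846 +568.57566 +85.90200]
  H  [-0.21026 -0.67160 +1.00000]
B = K⁻¹H; ‖b₁‖=1.416727, ‖b₂‖=1.416727; λ = 2/(‖b₁‖+‖b₂‖) = 0.705852, sign → tz>0 ⇒ λ=+0.705852
r₁ = λ·B[:,0] = (+0.96296,+0.22512,-0.14841); r₂ = λ·B[:,1] = (-0.26906,+0.83838,-0.47405)
r₃ = r₁×r₂ = (+0.01771,+0.49642,+0.86790); SVD([r₁ r₂ r₃]) → R = UVᵀ:
  R  [+0.96296 -0.26906 +0.01771]
  R  [+0.22512 +0.83838 +0.49642]
  R  [-0.14841 -0.47405 +0.86790]
t = (-0.27353, -0.17476, +0.70585) m
tr R = 2.669243; θ = arccos((tr R − 1)/2) = 0.583351 rad = 33.424°
axis k = ((R−Rᵀ)₃₂, (R−Rᵀ)₁₃, (R−Rᵀ)₂₁) / (2 sinθ) = (-0.880929, +0.150796, +0.448580)
rvec = θ·k = (-0.513891, +0.087967, +0.261680)

rvec=(-0.5139, 0.0880, 0.2617) tvec=(-0.2735, -0.1748, 0.7059)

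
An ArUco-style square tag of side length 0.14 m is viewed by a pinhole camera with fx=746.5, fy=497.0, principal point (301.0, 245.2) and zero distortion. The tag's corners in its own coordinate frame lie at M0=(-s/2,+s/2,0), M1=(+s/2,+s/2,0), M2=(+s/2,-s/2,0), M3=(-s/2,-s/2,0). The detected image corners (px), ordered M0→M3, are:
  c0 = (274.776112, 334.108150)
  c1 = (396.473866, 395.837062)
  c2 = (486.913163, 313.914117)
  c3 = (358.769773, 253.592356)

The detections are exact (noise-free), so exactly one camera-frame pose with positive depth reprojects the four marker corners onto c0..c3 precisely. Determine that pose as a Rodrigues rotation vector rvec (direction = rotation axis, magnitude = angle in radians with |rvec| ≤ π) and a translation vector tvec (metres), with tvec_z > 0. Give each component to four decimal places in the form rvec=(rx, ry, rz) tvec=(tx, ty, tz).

rvec=(0.0686, 0.2149, 0.6068) tvec=(0.0702, 0.1091, 0.6853)

Intrinsics K: fx=746.5, fy=497.0, cx=301.0, cy=245.2
Marker side s = 0.14 m; corners in marker frame (Z=0):
  M0 = (-0.0700, +0.0700, 0)
  M1 = (+0.0700, +0.0700, 0)
  M2 = (+0.0700, -0.0700, 0)
  M3 = (-0.0700, -0.0700, 0)
Detected image corners:
  c0 = (274.776112, 334.108150) px
  c1 = (396.473866, 395.837062) px
  c2 = (486.913163, 313.914117) px
  c3 = (358.769773, 253.592356) px
Planar DLT: solve 8×8 A·h = b for H (H[2,2]=1):
  H  [+792.32621 -552.36650 +377.51923]
  H  [+350.71534 +640.07589 +324.32769]
  H  [-0.26281 +0.18507 +1.00000]
B = K⁻¹H; ‖b₁‖=1.459299, ‖b₂‖=1.459299; λ = 2/(‖b₁‖+‖b₂‖) = 0.685261, sign → tz>0 ⇒ λ=+0.685261
r₁ = λ·B[:,0] = (+0.79994,+0.57241,-0.18009); r₂ = λ·B[:,1] = (-0.55819,+0.81996,+0.12682)
r₃ = r₁×r₂ = (+0.22026,-0.00092,+0.97544); SVD([r₁ r₂ r₃]) → R = UVᵀ:
  R  [+0.79994 -0.55819 +0.22026]
  R  [+0.57241 +0.81996 -0.00092]
  R  [-0.18009 +0.12682 +0.97544]
t = (+0.07024, +0.10910, +0.68526) m
tr R = 2.595347; θ = arccos((tr R − 1)/2) = 0.647368 rad = 37.091°
axis k = ((R−Rᵀ)₃₂, (R−Rᵀ)₁₃, (R−Rᵀ)₂₁) / (2 sinθ) = (+0.105910, +0.331920, +0.937343)
rvec = θ·k = (+0.068563, +0.214875, +0.606806)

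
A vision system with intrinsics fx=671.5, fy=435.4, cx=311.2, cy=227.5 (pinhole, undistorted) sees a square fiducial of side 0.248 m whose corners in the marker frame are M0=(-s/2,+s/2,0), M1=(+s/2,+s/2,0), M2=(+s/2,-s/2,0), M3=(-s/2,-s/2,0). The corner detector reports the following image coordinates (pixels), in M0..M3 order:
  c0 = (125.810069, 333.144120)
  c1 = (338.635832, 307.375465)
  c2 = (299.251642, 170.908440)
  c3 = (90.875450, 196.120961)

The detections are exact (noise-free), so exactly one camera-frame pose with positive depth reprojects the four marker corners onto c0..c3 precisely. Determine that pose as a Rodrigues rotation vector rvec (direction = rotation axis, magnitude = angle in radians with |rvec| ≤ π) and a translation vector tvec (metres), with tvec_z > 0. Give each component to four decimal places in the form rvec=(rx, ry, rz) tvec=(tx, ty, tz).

rvec=(-0.0662, 0.0057, -0.1845) tvec=(-0.1132, 0.0423, 0.7775)

Intrinsics K: fx=671.5, fy=435.4, cx=311.2, cy=227.5
Marker side s = 0.248 m; corners in marker frame (Z=0):
  M0 = (-0.1240, +0.1240, 0)
  M1 = (+0.1240, +0.1240, 0)
  M2 = (+0.1240, -0.1240, 0)
  M3 = (-0.1240, -0.1240, 0)
Detected image corners:
  c0 = (125.810069, 333.144120) px
  c1 = (338.635832, 307.375465) px
  c2 = (299.251642, 170.908440) px
  c3 = (90.875450, 196.120961) px
Planar DLT: solve 8×8 A·h = b for H (H[2,2]=1):
  H  [+849.20978 +131.61696 +213.45332]
  H  [-102.64643 +529.91000 +251.16342]
  H  [+0.00050 -0.08528 +1.00000]
B = K⁻¹H; ‖b₁‖=1.286252, ‖b₂‖=1.286252; λ = 2/(‖b₁‖+‖b₂‖) = 0.777453, sign → tz>0 ⇒ λ=+0.777453
r₁ = λ·B[:,0] = (+0.98302,-0.18349,+0.00039); r₂ = λ·B[:,1] = (+0.18311,+0.98085,-0.06630)
r₃ = r₁×r₂ = (+0.01178,+0.06525,+0.99780); SVD([r₁ r₂ r₃]) → R = UVᵀ:
  R  [+0.98302 +0.18311 +0.01178]
  R  [-0.18349 +0.98085 +0.06525]
  R  [+0.00039 -0.06630 +0.99780]
t = (-0.11317, +0.04225, +0.77745) m
tr R = 2.961675; θ = arccos((tr R − 1)/2) = 0.196082 rad = 11.235°
axis k = ((R−Rᵀ)₃₂, (R−Rᵀ)₁₃, (R−Rᵀ)₂₁) / (2 sinθ) = (-0.337608, +0.029240, -0.940833)
rvec = θ·k = (-0.066199, +0.005733, -0.184480)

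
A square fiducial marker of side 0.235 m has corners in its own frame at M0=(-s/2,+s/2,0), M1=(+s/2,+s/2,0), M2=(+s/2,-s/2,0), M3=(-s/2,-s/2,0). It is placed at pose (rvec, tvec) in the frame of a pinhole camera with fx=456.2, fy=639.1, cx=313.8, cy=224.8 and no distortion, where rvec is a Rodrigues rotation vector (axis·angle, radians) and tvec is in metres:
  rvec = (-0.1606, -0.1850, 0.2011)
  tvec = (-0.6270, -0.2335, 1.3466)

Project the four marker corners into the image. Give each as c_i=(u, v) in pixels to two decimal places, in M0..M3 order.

Intrinsics K: fx=456.2, fy=639.1, cx=313.8, cy=224.8
Marker side s = 0.235 m; corners in marker frame (Z=0):
  M0 = (-0.1175, +0.1175, 0)
  M1 = (+0.1175, +0.1175, 0)
  M2 = (+0.1175, -0.1175, 0)
  M3 = (-0.1175, -0.1175, 0)
rvec = (-0.1606, -0.1850, 0.2011), |rvec| = θ = 0.31695 rad = 18.160°
Rodrigues: sinθ=0.31167, 1−cosθ=0.04981; R = I + sinθ·[k]× + (1−cosθ)·[k]×²:
    [+0.96298 -0.18302 -0.19793]
    [+0.21248 +0.96716 +0.13948]
    [+0.16590 -0.17637 +0.97024]
t = (-0.6270, -0.2335, 1.3466) m
M0: Pc = R·M0+t = (-0.76165, -0.14483, +1.30638); u = 456.2·(-0.76165)/1.30638 + 313.8 = 47.8237, v = 639.1·(-0.14483)/1.30638 + 224.8 = 153.9495
M1: Pc = R·M1+t = (-0.53535, -0.09489, +1.34537); u = 456.2·(-0.53535)/1.34537 + 313.8 = 132.2672, v = 639.1·(-0.09489)/1.34537 + 224.8 = 179.7227
M2: Pc = R·M2+t = (-0.49235, -0.32217, +1.38682); u = 456.2·(-0.49235)/1.38682 + 313.8 = 151.8407, v = 639.1·(-0.32217)/1.38682 + 224.8 = 76.3292
M3: Pc = R·M3+t = (-0.71865, -0.37211, +1.34783); u = 456.2·(-0.71865)/1.34783 + 313.8 = 70.5601, v = 639.1·(-0.37211)/1.34783 + 224.8 = 48.3578

c0=(47.82, 153.95) c1=(132.27, 179.72) c2=(151.84, 76.33) c3=(70.56, 48.36)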